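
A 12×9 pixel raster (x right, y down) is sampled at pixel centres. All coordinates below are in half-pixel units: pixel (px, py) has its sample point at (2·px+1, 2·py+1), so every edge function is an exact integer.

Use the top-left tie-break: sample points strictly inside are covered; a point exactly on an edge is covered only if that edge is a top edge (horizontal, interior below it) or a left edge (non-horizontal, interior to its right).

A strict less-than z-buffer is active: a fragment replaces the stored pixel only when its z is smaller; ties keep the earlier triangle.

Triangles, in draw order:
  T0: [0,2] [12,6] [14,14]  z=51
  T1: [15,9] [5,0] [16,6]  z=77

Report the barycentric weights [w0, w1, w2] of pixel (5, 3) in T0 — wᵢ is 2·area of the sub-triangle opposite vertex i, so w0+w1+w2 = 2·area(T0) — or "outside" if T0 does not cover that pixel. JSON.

T0:
  2·area = 88
  edge (0, 2)→(12, 6): d=(12,4) right/bottom  bias=-1
  edge (12, 6)→(14, 14): d=(2,8) right/bottom  bias=-1
  edge (14, 14)→(0, 2): d=(-14,-12) top-left  bias=+0
    (1,1)@(3, 3): e=[0,66,22] → ·  [on edge]
    (2,2)@(5, 5): e=[16,54,18] → #
    (3,2)@(7, 5): e=[8,38,42] → #
    (4,2)@(9, 5): e=[0,22,66] → ·  [on edge]
    (2,3)@(5, 7): e=[40,58,-10] → ·
    (3,3)@(7, 7): e=[32,42,14] → #
    (4,3)@(9, 7): e=[24,26,38] → #
    (5,3)@(11, 7): e=[16,10,62] → #
    (6,3)@(13, 7): e=[8,-6,86] → ·
    (7,3)@(15, 7): e=[0,-22,110] → ·  [on edge]
    (3,4)@(7, 9): e=[56,46,-14] → ·
    (4,4)@(9, 9): e=[48,30,10] → #
    (10,4)@(21, 9): e=[0,-66,154] → ·  [on edge]
  covered (10 px):
    · · · · · · · · · · · ·
    · · · · · · · · · · · ·
    · · # # · · · · · · · ·
    · · · # # # · · · · · ·
    · · · · # # · · · · · ·
    · · · · · # # · · · · ·
    · · · · · · # · · · · ·
    · · · · · · · · · · · ·
    · · · · · · · · · · · ·
T1:
  2·area = 39
  edge (15, 9)→(5, 0): d=(-10,-9) top-left  bias=+0
  edge (5, 0)→(16, 6): d=(11,6) right/bottom  bias=-1
  edge (16, 6)→(15, 9): d=(-1,3) right/bottom  bias=-1
    (4,1)@(9, 3): e=[6,9,24] → #
    (5,1)@(11, 3): e=[24,-3,18] → ·
    (8,1)@(17, 3): e=[78,-39,0] → ·  [on edge]
    (4,2)@(9, 5): e=[-14,31,22] → ·
    (5,2)@(11, 5): e=[4,19,16] → #
    (6,2)@(13, 5): e=[22,7,10] → #
    (7,2)@(15, 5): e=[40,-5,4] → ·
    (5,3)@(11, 7): e=[-16,41,14] → ·
    (6,3)@(13, 7): e=[2,29,8] → #
    (7,3)@(15, 7): e=[20,17,2] → #
    (8,3)@(17, 7): e=[38,5,-4] → ·
    (6,4)@(13, 9): e=[-18,51,6] → ·
    (7,4)@(15, 9): e=[0,39,0] → ·  [on edge]
    (6,7)@(13, 15): e=[-78,117,0] → ·  [on edge]
  covered (5 px):
    · · · · · · · · · · · ·
    · · · · # · · · · · · ·
    · · · · · # # · · · · ·
    · · · · · · # # · · · ·
    · · · · · · · · · · · ·
    · · · · · · · · · · · ·
    · · · · · · · · · · · ·
    · · · · · · · · · · · ·
    · · · · · · · · · · · ·

Final: [10,62,16]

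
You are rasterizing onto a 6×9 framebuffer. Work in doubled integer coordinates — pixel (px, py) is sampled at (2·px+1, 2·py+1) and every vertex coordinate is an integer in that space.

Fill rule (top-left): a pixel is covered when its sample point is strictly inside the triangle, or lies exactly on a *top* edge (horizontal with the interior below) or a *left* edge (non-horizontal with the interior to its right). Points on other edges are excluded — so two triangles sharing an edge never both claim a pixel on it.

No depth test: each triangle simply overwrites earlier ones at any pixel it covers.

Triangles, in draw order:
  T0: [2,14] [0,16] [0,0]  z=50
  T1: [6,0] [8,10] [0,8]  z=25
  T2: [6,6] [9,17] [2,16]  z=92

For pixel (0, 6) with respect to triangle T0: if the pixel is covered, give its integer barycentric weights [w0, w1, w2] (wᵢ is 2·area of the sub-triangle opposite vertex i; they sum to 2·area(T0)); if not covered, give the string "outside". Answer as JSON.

T0:
  2·area = 32
  edge (2, 14)→(0, 16): d=(-2,2) right/bottom  bias=-1
  edge (0, 16)→(0, 0): d=(0,-16) top-left  bias=+0
  edge (0, 0)→(2, 14): d=(2,14) right/bottom  bias=-1
    (5,2)@(11, 5): e=[0,176,-144] → ·  [on edge]
    (0,3)@(1, 7): e=[16,16,0] → ·  [on edge]
    (4,3)@(9, 7): e=[0,144,-112] → ·  [on edge]
    (0,4)@(1, 9): e=[12,16,4] → #
    (1,4)@(3, 9): e=[8,48,-24] → ·
    (3,4)@(7, 9): e=[0,112,-80] → ·  [on edge]
    (0,5)@(1, 11): e=[8,16,8] → #
    (1,5)@(3, 11): e=[4,48,-20] → ·
    (2,5)@(5, 11): e=[0,80,-48] → ·  [on edge]
    (0,6)@(1, 13): e=[4,16,12] → #
    (1,6)@(3, 13): e=[0,48,-16] → ·  [on edge]
    (0,7)@(1, 15): e=[0,16,16] → ·  [on edge]
  covered (3 px):
    · · · · · ·
    · · · · · ·
    · · · · · ·
    · · · · · ·
    # · · · · ·
    # · · · · ·
    # · · · · ·
    · · · · · ·
    · · · · · ·
T1:
  2·area = 76
  edge (6, 0)→(8, 10): d=(2,10) right/bottom  bias=-1
  edge (8, 10)→(0, 8): d=(-8,-2) top-left  bias=+0
  edge (0, 8)→(6, 0): d=(6,-8) top-left  bias=+0
    (2,1)@(5, 3): e=[16,50,10] → #
    (3,1)@(7, 3): e=[-4,54,26] → ·
    (1,2)@(3, 5): e=[40,30,6] → #
    (3,2)@(7, 5): e=[0,38,38] → ·  [on edge]
    (0,3)@(1, 7): e=[64,10,2] → #
    (3,3)@(7, 7): e=[4,22,50] → #
    (4,3)@(9, 7): e=[-16,26,66] → ·
    (0,4)@(1, 9): e=[68,-6,14] → ·
    (1,4)@(3, 9): e=[48,-2,30] → ·
    (2,4)@(5, 9): e=[28,2,46] → #
    (4,4)@(9, 9): e=[-12,10,78] → ·
    (2,5)@(5, 11): e=[32,-14,58] → ·
    (4,7)@(9, 15): e=[0,-38,114] → ·  [on edge]
  covered (9 px):
    · · · · · ·
    · · # · · ·
    · # # · · ·
    # # # # · ·
    · · # # · ·
    · · · · · ·
    · · · · · ·
    · · · · · ·
    · · · · · ·
T2:
  2·area = 74
  edge (6, 6)→(9, 17): d=(3,11) right/bottom  bias=-1
  edge (9, 17)→(2, 16): d=(-7,-1) top-left  bias=+0
  edge (2, 16)→(6, 6): d=(4,-10) top-left  bias=+0
    (2,4)@(5, 9): e=[20,52,2] → #
    (3,4)@(7, 9): e=[-2,54,22] → ·
    (2,5)@(5, 11): e=[26,38,10] → #
    (3,5)@(7, 11): e=[4,40,30] → #
    (4,5)@(9, 11): e=[-18,42,50] → ·
    (2,6)@(5, 13): e=[32,24,18] → #
    (4,6)@(9, 13): e=[-12,28,58] → ·
    (1,7)@(3, 15): e=[60,8,6] → #
    (4,7)@(9, 15): e=[-6,14,66] → ·
    (1,8)@(3, 17): e=[66,-6,14] → ·
    (2,8)@(5, 17): e=[44,-4,34] → ·
    (3,8)@(7, 17): e=[22,-2,54] → ·
    (4,8)@(9, 17): e=[0,0,74] → ·  [on edge]
  covered (8 px):
    · · · · · ·
    · · · · · ·
    · · · · · ·
    · · · · · ·
    · · # · · ·
    · · # # · ·
    · · # # · ·
    · # # # · ·
    · · · · · ·

Answer: [16,12,4]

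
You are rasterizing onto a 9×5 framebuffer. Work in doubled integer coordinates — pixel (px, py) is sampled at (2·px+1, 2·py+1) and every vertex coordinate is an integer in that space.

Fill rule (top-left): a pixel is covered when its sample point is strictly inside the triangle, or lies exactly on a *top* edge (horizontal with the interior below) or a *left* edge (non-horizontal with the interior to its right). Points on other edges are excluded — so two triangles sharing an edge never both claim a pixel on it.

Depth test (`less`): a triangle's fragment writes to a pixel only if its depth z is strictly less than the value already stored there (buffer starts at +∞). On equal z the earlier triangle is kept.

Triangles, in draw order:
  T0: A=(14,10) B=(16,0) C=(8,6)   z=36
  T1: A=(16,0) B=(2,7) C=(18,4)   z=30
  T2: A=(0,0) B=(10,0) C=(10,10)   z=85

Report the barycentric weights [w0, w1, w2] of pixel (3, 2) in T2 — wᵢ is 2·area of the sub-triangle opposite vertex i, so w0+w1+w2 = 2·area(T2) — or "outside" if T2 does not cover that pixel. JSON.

T0:
  2·area = 68  (B↔C swapped to make it positive)
  edge (14, 10)→(8, 6): d=(-6,-4) top-left  bias=+0
  edge (8, 6)→(16, 0): d=(8,-6) top-left  bias=+0
  edge (16, 0)→(14, 10): d=(-2,10) right/bottom  bias=-1
    (7,0)@(15, 1): e=[58,2,8] → X
    (8,0)@(17, 1): e=[66,14,-12] → .
    (6,1)@(13, 3): e=[38,6,24] → X
    (8,1)@(17, 3): e=[54,30,-16] → .
    (5,2)@(11, 5): e=[18,10,40] → X
    (7,2)@(15, 5): e=[34,34,0] → .  [on edge]
    (5,3)@(11, 7): e=[6,26,36] → X
    (7,3)@(15, 7): e=[22,50,-4] → .
    (5,4)@(11, 9): e=[-6,42,32] → .
    (6,4)@(13, 9): e=[2,54,12] → X
    (7,4)@(15, 9): e=[10,66,-8] → .
  covered (8 px):
    . . . . . . . X .
    . . . . . . X X .
    . . . . . X X . .
    . . . . . X X . .
    . . . . . . X . .
T1:
  2·area = 70  (B↔C swapped to make it positive)
  edge (16, 0)→(18, 4): d=(2,4) right/bottom  bias=-1
  edge (18, 4)→(2, 7): d=(-16,3) right/bottom  bias=-1
  edge (2, 7)→(16, 0): d=(14,-7) top-left  bias=+0
    (7,0)@(15, 1): e=[6,57,7] → X
    (8,0)@(17, 1): e=[-2,51,21] → .
    (5,1)@(11, 3): e=[26,37,7] → X
    (6,1)@(13, 3): e=[18,31,21] → X
    (8,1)@(17, 3): e=[2,19,49] → X
    (3,2)@(7, 5): e=[46,17,7] → X
    (4,2)@(9, 5): e=[38,11,21] → X
    (6,2)@(13, 5): e=[22,-1,49] → .
    (7,2)@(15, 5): e=[14,-7,63] → .
    (8,2)@(17, 5): e=[6,-13,77] → .
    (3,3)@(7, 7): e=[50,-15,35] → .
    (4,3)@(9, 7): e=[42,-21,49] → .
  covered (8 px):
    . . . . . . . X .
    . . . . . X X X X
    . . . X X X . . .
    . . . . . . . . .
    . . . . . . . . .
T2:
  2·area = 100
  edge (0, 0)→(10, 0): d=(10,0) top-left  bias=+0
  edge (10, 0)→(10, 10): d=(0,10) right/bottom  bias=-1
  edge (10, 10)→(0, 0): d=(-10,-10) top-left  bias=+0
    (0,0)@(1, 1): e=[10,90,0] → X  [on edge]
    (1,0)@(3, 1): e=[10,70,20] → X
    (2,0)@(5, 1): e=[10,50,40] → X
    (3,0)@(7, 1): e=[10,30,60] → X
    (4,0)@(9, 1): e=[10,10,80] → X
    (5,0)@(11, 1): e=[10,-10,100] → .
    (0,1)@(1, 3): e=[30,90,-20] → .
    (1,1)@(3, 3): e=[30,70,0] → X  [on edge]
    (5,1)@(11, 3): e=[30,-10,80] → .
    (1,2)@(3, 5): e=[50,70,-20] → .
    (2,2)@(5, 5): e=[50,50,0] → X  [on edge]
    (5,2)@(11, 5): e=[50,-10,60] → .
    (3,3)@(7, 7): e=[70,30,0] → X  [on edge]
    (4,4)@(9, 9): e=[90,10,0] → X  [on edge]
  covered (15 px):
    X X X X X . . . .
    . X X X X . . . .
    . . X X X . . . .
    . . . X X . . . .
    . . . . X . . . .

Result: [30,20,50]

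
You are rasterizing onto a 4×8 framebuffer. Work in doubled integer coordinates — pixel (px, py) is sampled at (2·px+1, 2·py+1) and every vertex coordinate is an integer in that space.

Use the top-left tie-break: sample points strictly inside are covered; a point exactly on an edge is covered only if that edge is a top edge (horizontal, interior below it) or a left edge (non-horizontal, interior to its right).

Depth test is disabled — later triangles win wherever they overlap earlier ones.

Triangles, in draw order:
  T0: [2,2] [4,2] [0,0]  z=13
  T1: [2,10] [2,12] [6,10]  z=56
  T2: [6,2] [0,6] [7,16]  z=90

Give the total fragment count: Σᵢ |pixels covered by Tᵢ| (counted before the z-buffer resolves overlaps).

T0:
  2·area = 4  (B↔C swapped to make it positive)
  edge (2, 2)→(0, 0): d=(-2,-2) top-left  bias=+0
  edge (0, 0)→(4, 2): d=(4,2) right/bottom  bias=-1
  edge (4, 2)→(2, 2): d=(-2,0) right/bottom  bias=-1
    (0,0)@(1, 1): e=[0,2,2] → █  [on edge]
    (1,0)@(3, 1): e=[4,-2,2] → ·
    (0,1)@(1, 3): e=[-4,10,-2] → ·
    (1,1)@(3, 3): e=[0,6,-2] → ·  [on edge]
    (2,2)@(5, 5): e=[0,10,-6] → ·  [on edge]
    (3,3)@(7, 7): e=[0,14,-10] → ·  [on edge]
  covered (1 px):
    █ · · ·
    · · · ·
    · · · ·
    · · · ·
    · · · ·
    · · · ·
    · · · ·
    · · · ·
T1:
  2·area = 8  (B↔C swapped to make it positive)
  edge (2, 10)→(6, 10): d=(4,0) top-left  bias=+0
  edge (6, 10)→(2, 12): d=(-4,2) right/bottom  bias=-1
  edge (2, 12)→(2, 10): d=(0,-2) top-left  bias=+0
    (1,5)@(3, 11): e=[4,2,2] → █
    (2,5)@(5, 11): e=[4,-2,6] → ·
    (1,6)@(3, 13): e=[12,-6,2] → ·
  covered (1 px):
    · · · ·
    · · · ·
    · · · ·
    · · · ·
    · · · ·
    · █ · ·
    · · · ·
    · · · ·
T2:
  2·area = 88  (B↔C swapped to make it positive)
  edge (6, 2)→(7, 16): d=(1,14) right/bottom  bias=-1
  edge (7, 16)→(0, 6): d=(-7,-10) top-left  bias=+0
  edge (0, 6)→(6, 2): d=(6,-4) top-left  bias=+0
    (2,1)@(5, 3): e=[15,71,2] → █
    (3,1)@(7, 3): e=[-13,91,10] → ·
    (1,2)@(3, 5): e=[45,37,6] → █
    (3,2)@(7, 5): e=[-11,77,22] → ·
    (0,3)@(1, 7): e=[75,3,10] → █
    (3,3)@(7, 7): e=[-9,63,34] → ·
    (0,4)@(1, 9): e=[77,-11,22] → ·
    (1,4)@(3, 9): e=[49,9,30] → █
    (3,4)@(7, 9): e=[-7,49,46] → ·
    (1,5)@(3, 11): e=[51,-5,42] → ·
    (2,5)@(5, 11): e=[23,15,50] → █
    (3,5)@(7, 11): e=[-5,35,58] → ·
  covered (10 px):
    · · · ·
    · · █ ·
    · █ █ ·
    █ █ █ ·
    · █ █ ·
    · · █ ·
    · · █ ·
    · · · ·

Result: 12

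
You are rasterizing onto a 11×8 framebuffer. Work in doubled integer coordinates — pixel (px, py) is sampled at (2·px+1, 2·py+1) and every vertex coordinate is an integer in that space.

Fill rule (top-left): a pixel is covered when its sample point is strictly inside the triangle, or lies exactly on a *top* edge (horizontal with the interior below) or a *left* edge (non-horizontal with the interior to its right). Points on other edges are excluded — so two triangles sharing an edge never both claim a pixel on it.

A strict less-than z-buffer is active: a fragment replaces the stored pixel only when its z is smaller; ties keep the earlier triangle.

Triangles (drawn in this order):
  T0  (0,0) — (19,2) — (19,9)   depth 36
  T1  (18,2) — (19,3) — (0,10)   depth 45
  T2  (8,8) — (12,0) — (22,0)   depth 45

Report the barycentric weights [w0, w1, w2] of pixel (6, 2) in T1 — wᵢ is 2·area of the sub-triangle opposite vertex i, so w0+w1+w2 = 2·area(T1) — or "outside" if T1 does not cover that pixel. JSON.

T0:
  2·area = 133
  edge (0, 0)→(19, 2): d=(19,2) right/bottom  bias=-1
  edge (19, 2)→(19, 9): d=(0,7) right/bottom  bias=-1
  edge (19, 9)→(0, 0): d=(-19,-9) top-left  bias=+0
    (1,0)@(3, 1): e=[13,112,8] → X
    (2,0)@(5, 1): e=[9,98,26] → X
    (3,0)@(7, 1): e=[5,84,44] → X
    (4,0)@(9, 1): e=[1,70,62] → X
    (5,0)@(11, 1): e=[-3,56,80] → .
    (9,0)@(19, 1): e=[-19,0,152] → .  [on edge]
    (1,1)@(3, 3): e=[51,112,-30] → .
    (2,1)@(5, 3): e=[47,98,-12] → .
    (3,1)@(7, 3): e=[43,84,6] → X
    (5,1)@(11, 3): e=[35,56,42] → X
    (6,1)@(13, 3): e=[31,42,60] → X
    (7,1)@(15, 3): e=[27,28,78] → X
    (9,1)@(19, 3): e=[19,0,114] → .  [on edge]
    (9,2)@(19, 5): e=[57,0,76] → .  [on edge]
    (9,3)@(19, 7): e=[95,0,38] → .  [on edge]
    (9,4)@(19, 9): e=[133,0,0] → .  [on edge]
    (9,5)@(19, 11): e=[171,0,-38] → .  [on edge]
    (9,6)@(19, 13): e=[209,0,-76] → .  [on edge]
    (9,7)@(19, 15): e=[247,0,-114] → .  [on edge]
  covered (16 px):
    . X X X X . . . . . .
    . . . X X X X X X . .
    . . . . . X X X X . .
    . . . . . . . X X . .
    . . . . . . . . . . .
    . . . . . . . . . . .
    . . . . . . . . . . .
    . . . . . . . . . . .
T1:
  2·area = 26
  edge (18, 2)→(19, 3): d=(1,1) right/bottom  bias=-1
  edge (19, 3)→(0, 10): d=(-19,7) right/bottom  bias=-1
  edge (0, 10)→(18, 2): d=(18,-8) top-left  bias=+0
    (8,0)@(17, 1): e=[0,52,-26] → .  [on edge]
    (8,1)@(17, 3): e=[2,14,10] → X
    (9,1)@(19, 3): e=[0,0,26] → .  [on edge]
    (6,2)@(13, 5): e=[8,4,14] → X
    (7,2)@(15, 5): e=[6,-10,30] → .
    (8,2)@(17, 5): e=[4,-24,46] → .
    (10,2)@(21, 5): e=[0,-52,78] → .  [on edge]
    (3,3)@(7, 7): e=[16,8,2] → X
    (4,3)@(9, 7): e=[14,-6,18] → .
    (6,3)@(13, 7): e=[10,-34,50] → .
    (3,4)@(7, 9): e=[18,-30,38] → .
  covered (3 px):
    . . . . . . . . . . .
    . . . . . . . . X . .
    . . . . . . X . . . .
    . . . X . . . . . . .
    . . . . . . . . . . .
    . . . . . . . . . . .
    . . . . . . . . . . .
    . . . . . . . . . . .
T2:
  2·area = 80
  edge (8, 8)→(12, 0): d=(4,-8) top-left  bias=+0
  edge (12, 0)→(22, 0): d=(10,0) top-left  bias=+0
  edge (22, 0)→(8, 8): d=(-14,8) right/bottom  bias=-1
    (6,0)@(13, 1): e=[12,10,58] → X
    (7,0)@(15, 1): e=[28,10,42] → X
    (8,0)@(17, 1): e=[44,10,26] → X
    (9,0)@(19, 1): e=[60,10,10] → X
    (10,0)@(21, 1): e=[76,10,-6] → .
    (5,1)@(11, 3): e=[4,30,46] → X
    (8,1)@(17, 3): e=[52,30,-2] → .
    (9,1)@(19, 3): e=[68,30,-18] → .
    (5,2)@(11, 5): e=[12,50,18] → X
    (7,2)@(15, 5): e=[44,50,-14] → .
    (4,3)@(9, 7): e=[4,70,6] → X
    (5,3)@(11, 7): e=[20,70,-10] → .
  covered (10 px):
    . . . . . . X X X X .
    . . . . . X X X . . .
    . . . . . X X . . . .
    . . . . X . . . . . .
    . . . . . . . . . . .
    . . . . . . . . . . .
    . . . . . . . . . . .
    . . . . . . . . . . .

Final: [4,14,8]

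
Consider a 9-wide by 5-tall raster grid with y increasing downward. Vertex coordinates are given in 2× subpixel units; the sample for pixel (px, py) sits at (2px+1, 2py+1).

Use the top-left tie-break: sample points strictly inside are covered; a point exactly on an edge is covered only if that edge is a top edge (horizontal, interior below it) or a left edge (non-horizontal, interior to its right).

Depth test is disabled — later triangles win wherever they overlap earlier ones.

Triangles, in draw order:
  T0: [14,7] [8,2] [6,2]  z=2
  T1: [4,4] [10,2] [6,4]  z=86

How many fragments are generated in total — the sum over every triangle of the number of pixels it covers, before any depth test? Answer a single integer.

T0:
  2·area = 10  (B↔C swapped to make it positive)
  edge (14, 7)→(6, 2): d=(-8,-5) top-left  bias=+0
  edge (6, 2)→(8, 2): d=(2,0) top-left  bias=+0
  edge (8, 2)→(14, 7): d=(6,5) right/bottom  bias=-1
    (4,1)@(9, 3): e=[7,2,1] → █
    (5,1)@(11, 3): e=[17,2,-9] → ·
    (4,2)@(9, 5): e=[-9,6,13] → ·
    (5,2)@(11, 5): e=[1,6,3] → █
    (6,2)@(13, 5): e=[11,6,-7] → ·
    (5,3)@(11, 7): e=[-15,10,15] → ·
  covered (2 px):
    · · · · · · · · ·
    · · · · █ · · · ·
    · · · · · █ · · ·
    · · · · · · · · ·
    · · · · · · · · ·
T1:
  2·area = 4
  edge (4, 4)→(10, 2): d=(6,-2) top-left  bias=+0
  edge (10, 2)→(6, 4): d=(-4,2) right/bottom  bias=-1
  edge (6, 4)→(4, 4): d=(-2,0) right/bottom  bias=-1
    (6,0)@(13, 1): e=[0,-2,6] → ·  [on edge]
    (3,1)@(7, 3): e=[0,2,2] → █  [on edge]
    (4,1)@(9, 3): e=[4,-2,2] → ·
    (0,2)@(1, 5): e=[0,6,-2] → ·  [on edge]
    (3,2)@(7, 5): e=[12,-6,-2] → ·
  covered (1 px):
    · · · · · · · · ·
    · · · █ · · · · ·
    · · · · · · · · ·
    · · · · · · · · ·
    · · · · · · · · ·

Result: 3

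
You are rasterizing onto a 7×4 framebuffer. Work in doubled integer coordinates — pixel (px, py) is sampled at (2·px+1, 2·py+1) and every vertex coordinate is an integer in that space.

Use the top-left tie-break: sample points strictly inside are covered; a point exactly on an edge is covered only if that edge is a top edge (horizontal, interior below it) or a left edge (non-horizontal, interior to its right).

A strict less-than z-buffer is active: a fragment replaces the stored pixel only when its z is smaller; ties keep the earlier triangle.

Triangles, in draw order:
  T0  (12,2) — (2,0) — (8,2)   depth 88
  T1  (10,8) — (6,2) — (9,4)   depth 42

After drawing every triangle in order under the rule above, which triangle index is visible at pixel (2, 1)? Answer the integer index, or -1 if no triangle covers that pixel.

T0:
  2·area = 8  (B↔C swapped to make it positive)
  edge (12, 2)→(8, 2): d=(-4,0) right/bottom  bias=-1
  edge (8, 2)→(2, 0): d=(-6,-2) top-left  bias=+0
  edge (2, 0)→(12, 2): d=(10,2) right/bottom  bias=-1
    (2,0)@(5, 1): e=[4,0,4] → X  [on edge]
    (3,0)@(7, 1): e=[4,4,0] → .  [on edge]
    (2,1)@(5, 3): e=[-4,-12,24] → .
    (5,1)@(11, 3): e=[-4,0,12] → .  [on edge]
  covered (1 px):
    . . X . . . .
    . . . . . . .
    . . . . . . .
    . . . . . . .
T1:
  2·area = 10
  edge (10, 8)→(6, 2): d=(-4,-6) top-left  bias=+0
  edge (6, 2)→(9, 4): d=(3,2) right/bottom  bias=-1
  edge (9, 4)→(10, 8): d=(1,4) right/bottom  bias=-1
    (3,1)@(7, 3): e=[2,1,7] → X
    (4,1)@(9, 3): e=[14,-3,-1] → .
    (3,2)@(7, 5): e=[-6,7,9] → .
    (4,2)@(9, 5): e=[6,3,1] → X
    (5,2)@(11, 5): e=[18,-1,-7] → .
    (4,3)@(9, 7): e=[-2,9,3] → .
  covered (2 px):
    . . . . . . .
    . . . X . . .
    . . . . X . .
    . . . . . . .

Z-buffer (winner per pixel, '.' = empty):
  . . 0 . . . .
  . . . 1 . . .
  . . . . 1 . .
  . . . . . . .

Result: -1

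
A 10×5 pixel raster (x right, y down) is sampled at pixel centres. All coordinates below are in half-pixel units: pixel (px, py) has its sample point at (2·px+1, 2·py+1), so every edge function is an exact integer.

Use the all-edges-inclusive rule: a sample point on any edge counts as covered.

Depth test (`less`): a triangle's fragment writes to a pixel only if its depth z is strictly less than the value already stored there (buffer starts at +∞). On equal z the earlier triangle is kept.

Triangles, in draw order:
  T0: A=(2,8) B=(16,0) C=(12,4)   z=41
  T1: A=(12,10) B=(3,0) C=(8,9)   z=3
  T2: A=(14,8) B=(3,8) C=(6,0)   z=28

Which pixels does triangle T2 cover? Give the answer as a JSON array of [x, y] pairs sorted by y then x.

T0:
  2·area = 24
  edge (2, 8)→(16, 0): d=(14,-8) inclusive
  edge (16, 0)→(12, 4): d=(-4,4) inclusive
  edge (12, 4)→(2, 8): d=(-10,4) inclusive
    (7,0)@(15, 1): e=[6,0,18] → #  [on edge]
    (8,0)@(17, 1): e=[22,-8,10] → ·
    (5,1)@(11, 3): e=[2,8,14] → #
    (6,1)@(13, 3): e=[18,0,6] → #  [on edge]
    (7,1)@(15, 3): e=[34,-8,-2] → ·
    (4,2)@(9, 5): e=[14,8,2] → #
    (5,2)@(11, 5): e=[30,0,-6] → ·  [on edge]
    (6,2)@(13, 5): e=[46,-8,-14] → ·
    (4,3)@(9, 7): e=[42,0,-18] → ·  [on edge]
    (3,4)@(7, 9): e=[54,0,-30] → ·  [on edge]
  covered (4 px):
    · · · · · · · # · ·
    · · · · · # # · · ·
    · · · · # · · · · ·
    · · · · · · · · · ·
    · · · · · · · · · ·
T1:
  2·area = 31  (B↔C swapped to make it positive)
  edge (12, 10)→(8, 9): d=(-4,-1) inclusive
  edge (8, 9)→(3, 0): d=(-5,-9) inclusive
  edge (3, 0)→(12, 10): d=(9,10) inclusive
    (2,1)@(5, 3): e=[21,3,7] → #
    (3,1)@(7, 3): e=[23,21,-13] → ·
    (2,2)@(5, 5): e=[13,-7,25] → ·
    (3,2)@(7, 5): e=[15,11,5] → #
    (4,2)@(9, 5): e=[17,29,-15] → ·
    (3,3)@(7, 7): e=[7,1,23] → #
    (4,3)@(9, 7): e=[9,19,3] → #
    (5,3)@(11, 7): e=[11,37,-17] → ·
    (3,4)@(7, 9): e=[-1,-9,41] → ·
    (4,4)@(9, 9): e=[1,9,21] → #
    (5,4)@(11, 9): e=[3,27,1] → #
    (6,4)@(13, 9): e=[5,45,-19] → ·
  covered (6 px):
    · · · · · · · · · ·
    · · # · · · · · · ·
    · · · # · · · · · ·
    · · · # # · · · · ·
    · · · · # # · · · ·
T2:
  2·area = 88
  edge (14, 8)→(3, 8): d=(-11,0) inclusive
  edge (3, 8)→(6, 0): d=(3,-8) inclusive
  edge (6, 0)→(14, 8): d=(8,8) inclusive
    (3,0)@(7, 1): e=[77,11,0] → #  [on edge]
    (4,0)@(9, 1): e=[77,27,-16] → ·
    (2,1)@(5, 3): e=[55,1,32] → #
    (4,1)@(9, 3): e=[55,33,0] → #  [on edge]
    (5,1)@(11, 3): e=[55,49,-16] → ·
    (2,2)@(5, 5): e=[33,7,48] → #
    (5,2)@(11, 5): e=[33,55,0] → #  [on edge]
    (6,2)@(13, 5): e=[33,71,-16] → ·
    (2,3)@(5, 7): e=[11,13,64] → #
    (6,3)@(13, 7): e=[11,77,0] → #  [on edge]
    (7,3)@(15, 7): e=[11,93,-16] → ·
    (2,4)@(5, 9): e=[-11,19,80] → ·
    (7,4)@(15, 9): e=[-11,99,0] → ·  [on edge]
  covered (13 px):
    · · · # · · · · · ·
    · · # # # · · · · ·
    · · # # # # · · · ·
    · · # # # # # · · ·
    · · · · · · · · · ·

Final: [[3,0],[2,1],[3,1],[4,1],[2,2],[3,2],[4,2],[5,2],[2,3],[3,3],[4,3],[5,3],[6,3]]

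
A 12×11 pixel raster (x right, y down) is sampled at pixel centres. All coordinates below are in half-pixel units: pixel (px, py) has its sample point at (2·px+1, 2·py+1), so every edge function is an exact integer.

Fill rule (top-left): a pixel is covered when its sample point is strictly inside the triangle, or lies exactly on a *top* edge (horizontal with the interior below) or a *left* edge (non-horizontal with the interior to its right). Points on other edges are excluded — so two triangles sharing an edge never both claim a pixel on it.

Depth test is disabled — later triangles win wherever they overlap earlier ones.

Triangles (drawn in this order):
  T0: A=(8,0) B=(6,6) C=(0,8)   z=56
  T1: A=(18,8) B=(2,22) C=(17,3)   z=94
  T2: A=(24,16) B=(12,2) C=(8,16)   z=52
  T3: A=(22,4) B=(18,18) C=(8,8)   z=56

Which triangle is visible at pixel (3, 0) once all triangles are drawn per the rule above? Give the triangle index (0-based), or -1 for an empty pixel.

T0:
  2·area = 32
  edge (8, 0)→(6, 6): d=(-2,6) right/bottom  bias=-1
  edge (6, 6)→(0, 8): d=(-6,2) right/bottom  bias=-1
  edge (0, 8)→(8, 0): d=(8,-8) top-left  bias=+0
    (3,0)@(7, 1): e=[4,28,0] → X  [on edge]
    (4,0)@(9, 1): e=[-8,24,16] → .
    (10,0)@(21, 1): e=[-80,0,112] → .  [on edge]
    (2,1)@(5, 3): e=[12,20,0] → X  [on edge]
    (3,1)@(7, 3): e=[0,16,16] → .  [on edge]
    (7,1)@(15, 3): e=[-48,0,80] → .  [on edge]
    (1,2)@(3, 5): e=[20,12,0] → X  [on edge]
    (3,2)@(7, 5): e=[-4,4,32] → .
    (4,2)@(9, 5): e=[-16,0,48] → .  [on edge]
    (0,3)@(1, 7): e=[28,4,0] → X  [on edge]
    (1,3)@(3, 7): e=[16,0,16] → .  [on edge]
    (2,3)@(5, 7): e=[4,-4,32] → .
    (2,4)@(5, 9): e=[0,-16,48] → .  [on edge]
    (1,7)@(3, 15): e=[0,-48,80] → .  [on edge]
    (0,10)@(1, 21): e=[0,-80,112] → .  [on edge]
  covered (5 px):
    . . . X . . . . . . . .
    . . X . . . . . . . . .
    . X X . . . . . . . . .
    X . . . . . . . . . . .
    . . . . . . . . . . . .
    . . . . . . . . . . . .
    . . . . . . . . . . . .
    . . . . . . . . . . . .
    . . . . . . . . . . . .
    . . . . . . . . . . . .
    . . . . . . . . . . . .
T1:
  2·area = 94
  edge (18, 8)→(2, 22): d=(-16,14) right/bottom  bias=-1
  edge (2, 22)→(17, 3): d=(15,-19) top-left  bias=+0
  edge (17, 3)→(18, 8): d=(1,5) right/bottom  bias=-1
    (8,1)@(17, 3): e=[94,0,0] → .  [on edge]
    (8,2)@(17, 5): e=[62,30,2] → X
    (9,2)@(19, 5): e=[34,68,-8] → .
    (7,3)@(15, 7): e=[58,22,14] → X
    (9,3)@(19, 7): e=[2,98,-6] → .
    (6,4)@(13, 9): e=[54,14,26] → X
    (8,4)@(17, 9): e=[-2,90,6] → .
    (5,5)@(11, 11): e=[50,6,38] → X
    (7,5)@(15, 11): e=[-6,82,18] → .
    (5,6)@(11, 13): e=[18,36,40] → X
    (6,6)@(13, 13): e=[-10,74,30] → .
    (9,6)@(19, 13): e=[-94,188,0] → .  [on edge]
  covered (12 px):
    . . . . . . . . . . . .
    . . . . . . . . . . . .
    . . . . . . . . X . . .
    . . . . . . . X X . . .
    . . . . . . X X . . . .
    . . . . . X X . . . . .
    . . . . . X . . . . . .
    . . . . X . . . . . . .
    . . . X . . . . . . . .
    . . X . . . . . . . . .
    . X . . . . . . . . . .
T2:
  2·area = 224  (B↔C swapped to make it positive)
  edge (24, 16)→(8, 16): d=(-16,0) right/bottom  bias=-1
  edge (8, 16)→(12, 2): d=(4,-14) top-left  bias=+0
  edge (12, 2)→(24, 16): d=(12,14) right/bottom  bias=-1
    (6,2)@(13, 5): e=[176,26,22] → X
    (7,2)@(15, 5): e=[176,54,-6] → .
    (5,3)@(11, 7): e=[144,6,74] → X
    (7,3)@(15, 7): e=[144,62,18] → X
    (8,3)@(17, 7): e=[144,90,-10] → .
    (5,4)@(11, 9): e=[112,14,98] → X
    (8,4)@(17, 9): e=[112,98,14] → X
    (9,4)@(19, 9): e=[112,126,-14] → .
    (5,5)@(11, 11): e=[80,22,122] → X
    (9,5)@(19, 11): e=[80,134,10] → X
    (10,5)@(21, 11): e=[80,162,-18] → .
    (4,6)@(9, 13): e=[48,2,174] → X
  covered (28 px):
    . . . . . . . . . . . .
    . . . . . . . . . . . .
    . . . . . . X . . . . .
    . . . . . X X X . . . .
    . . . . . X X X X . . .
    . . . . . X X X X X . .
    . . . . X X X X X X X .
    . . . . X X X X X X X X
    . . . . . . . . . . . .
    . . . . . . . . . . . .
    . . . . . . . . . . . .
T3:
  2·area = 180
  edge (22, 4)→(18, 18): d=(-4,14) right/bottom  bias=-1
  edge (18, 18)→(8, 8): d=(-10,-10) top-left  bias=+0
  edge (8, 8)→(22, 4): d=(14,-4) top-left  bias=+0
    (0,0)@(1, 1): e=[306,0,-126] → .  [on edge]
    (1,1)@(3, 3): e=[270,0,-90] → .  [on edge]
    (2,2)@(5, 5): e=[234,0,-54] → .  [on edge]
    (9,2)@(19, 5): e=[38,140,2] → X
    (10,2)@(21, 5): e=[10,160,10] → X
    (11,2)@(23, 5): e=[-18,180,18] → .
    (3,3)@(7, 7): e=[198,0,-18] → .  [on edge]
    (6,3)@(13, 7): e=[114,60,6] → X
    (7,3)@(15, 7): e=[86,80,14] → X
    (8,3)@(17, 7): e=[58,100,22] → X
    (11,3)@(23, 7): e=[-26,160,46] → .
    (4,4)@(9, 9): e=[162,0,18] → X  [on edge]
    (5,5)@(11, 11): e=[126,0,54] → X  [on edge]
    (6,6)@(13, 13): e=[90,0,90] → X  [on edge]
    (7,7)@(15, 15): e=[54,0,126] → X  [on edge]
    (8,8)@(17, 17): e=[18,0,162] → X  [on edge]
    (9,9)@(19, 19): e=[-18,0,198] → .  [on edge]
    (10,10)@(21, 21): e=[-54,0,234] → .  [on edge]
  covered (25 px):
    . . . . . . . . . . . .
    . . . . . . . . . . . .
    . . . . . . . . . X X .
    . . . . . . X X X X X .
    . . . . X X X X X X . .
    . . . . . X X X X X . .
    . . . . . . X X X X . .
    . . . . . . . X X . . .
    . . . . . . . . X . . .
    . . . . . . . . . . . .
    . . . . . . . . . . . .

Z-buffer (winner per pixel, '.' = empty):
  . . . 0 . . . . . . . .
  . . 0 . . . . . . . . .
  . 0 0 . . . 2 . 1 3 3 .
  0 . . . . 2 3 3 3 3 3 .
  . . . . 3 3 3 3 3 3 . .
  . . . . . 3 3 3 3 3 . .
  . . . . 2 2 3 3 3 3 2 .
  . . . . 2 2 2 3 3 2 2 2
  . . . 1 . . . . 3 . . .
  . . 1 . . . . . . . . .
  . 1 . . . . . . . . . .

Result: 0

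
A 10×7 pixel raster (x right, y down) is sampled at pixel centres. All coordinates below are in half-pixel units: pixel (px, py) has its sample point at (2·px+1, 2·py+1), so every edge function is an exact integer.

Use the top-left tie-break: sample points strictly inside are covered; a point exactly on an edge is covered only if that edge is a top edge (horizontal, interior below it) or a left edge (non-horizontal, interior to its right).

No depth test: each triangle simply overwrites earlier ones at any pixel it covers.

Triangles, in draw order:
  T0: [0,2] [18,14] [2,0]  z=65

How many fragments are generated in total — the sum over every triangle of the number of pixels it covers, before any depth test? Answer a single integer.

T0:
  2·area = 60  (B↔C swapped to make it positive)
  edge (0, 2)→(2, 0): d=(2,-2) top-left  bias=+0
  edge (2, 0)→(18, 14): d=(16,14) right/bottom  bias=-1
  edge (18, 14)→(0, 2): d=(-18,-12) top-left  bias=+0
    (0,0)@(1, 1): e=[0,30,30] → #  [on edge]
    (1,0)@(3, 1): e=[4,2,54] → #
    (2,0)@(5, 1): e=[8,-26,78] → ·
    (0,1)@(1, 3): e=[4,62,-6] → ·
    (1,1)@(3, 3): e=[8,34,18] → #
    (2,1)@(5, 3): e=[12,6,42] → #
    (3,1)@(7, 3): e=[16,-22,66] → ·
    (1,2)@(3, 5): e=[12,66,-18] → ·
    (2,2)@(5, 5): e=[16,38,6] → #
    (3,2)@(7, 5): e=[20,10,30] → #
    (4,2)@(9, 5): e=[24,-18,54] → ·
    (2,3)@(5, 7): e=[20,70,-30] → ·
  covered (8 px):
    # # · · · · · · · ·
    · # # · · · · · · ·
    · · # # · · · · · ·
    · · · · # · · · · ·
    · · · · · # · · · ·
    · · · · · · · · · ·
    · · · · · · · · · ·

Final: 8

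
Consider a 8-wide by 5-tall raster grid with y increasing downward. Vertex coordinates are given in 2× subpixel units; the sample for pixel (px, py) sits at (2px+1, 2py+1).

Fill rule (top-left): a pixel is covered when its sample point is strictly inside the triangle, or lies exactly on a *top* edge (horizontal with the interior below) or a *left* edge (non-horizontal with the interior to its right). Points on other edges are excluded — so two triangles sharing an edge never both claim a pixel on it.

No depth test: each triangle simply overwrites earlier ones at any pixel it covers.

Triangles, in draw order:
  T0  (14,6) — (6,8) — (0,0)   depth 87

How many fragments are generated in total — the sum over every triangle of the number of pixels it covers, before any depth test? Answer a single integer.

T0:
  2·area = 76
  edge (14, 6)→(6, 8): d=(-8,2) right/bottom  bias=-1
  edge (6, 8)→(0, 0): d=(-6,-8) top-left  bias=+0
  edge (0, 0)→(14, 6): d=(14,6) right/bottom  bias=-1
    (0,0)@(1, 1): e=[66,2,8] → █
    (1,0)@(3, 1): e=[62,18,-4] → ·
    (0,1)@(1, 3): e=[50,-10,36] → ·
    (1,1)@(3, 3): e=[46,6,24] → █
    (2,1)@(5, 3): e=[42,22,12] → █
    (3,1)@(7, 3): e=[38,38,0] → ·  [on edge]
    (1,2)@(3, 5): e=[30,-6,52] → ·
    (2,2)@(5, 5): e=[26,10,40] → █
    (3,2)@(7, 5): e=[22,26,28] → █
    (4,2)@(9, 5): e=[18,42,16] → █
    (5,2)@(11, 5): e=[14,58,4] → █
    (6,2)@(13, 5): e=[10,74,-8] → ·
  covered (9 px):
    █ · · · · · · ·
    · █ █ · · · · ·
    · · █ █ █ █ · ·
    · · · █ █ · · ·
    · · · · · · · ·

Result: 9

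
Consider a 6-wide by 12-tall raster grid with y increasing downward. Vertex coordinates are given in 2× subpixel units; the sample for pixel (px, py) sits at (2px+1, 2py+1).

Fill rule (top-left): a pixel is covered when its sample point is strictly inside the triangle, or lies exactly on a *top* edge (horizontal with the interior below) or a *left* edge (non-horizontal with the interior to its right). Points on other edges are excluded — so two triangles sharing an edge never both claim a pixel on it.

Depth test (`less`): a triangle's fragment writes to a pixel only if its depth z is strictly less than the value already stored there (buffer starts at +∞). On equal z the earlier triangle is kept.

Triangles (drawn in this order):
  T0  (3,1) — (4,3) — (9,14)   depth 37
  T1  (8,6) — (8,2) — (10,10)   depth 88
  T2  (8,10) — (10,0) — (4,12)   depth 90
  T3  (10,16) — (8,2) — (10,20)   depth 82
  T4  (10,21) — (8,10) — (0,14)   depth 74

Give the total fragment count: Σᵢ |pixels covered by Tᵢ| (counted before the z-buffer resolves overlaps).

T0:
  2·area = 1
  edge (3, 1)→(4, 3): d=(1,2) right/bottom  bias=-1
  edge (4, 3)→(9, 14): d=(5,11) right/bottom  bias=-1
  edge (9, 14)→(3, 1): d=(-6,-13) top-left  bias=+0
    (1,0)@(3, 1): e=[0,1,0] → ·  [on edge]
    (2,2)@(5, 5): e=[0,-1,2] → ·  [on edge]
    (3,4)@(7, 9): e=[0,-3,4] → ·  [on edge]
    (4,6)@(9, 13): e=[0,-5,6] → ·  [on edge]
    (5,8)@(11, 17): e=[0,-7,8] → ·  [on edge]
  covered (0 px):
    · · · · · ·
    · · · · · ·
    · · · · · ·
    · · · · · ·
    · · · · · ·
    · · · · · ·
    · · · · · ·
    · · · · · ·
    · · · · · ·
    · · · · · ·
    · · · · · ·
    · · · · · ·
T1:
  2·area = 8
  edge (8, 6)→(8, 2): d=(0,-4) top-left  bias=+0
  edge (8, 2)→(10, 10): d=(2,8) right/bottom  bias=-1
  edge (10, 10)→(8, 6): d=(-2,-4) top-left  bias=+0
    (4,3)@(9, 7): e=[4,2,2] → #
    (5,3)@(11, 7): e=[12,-14,10] → ·
    (4,4)@(9, 9): e=[4,6,-2] → ·
  covered (1 px):
    · · · · · ·
    · · · · · ·
    · · · · · ·
    · · · · # ·
    · · · · · ·
    · · · · · ·
    · · · · · ·
    · · · · · ·
    · · · · · ·
    · · · · · ·
    · · · · · ·
    · · · · · ·
T2:
  2·area = 36  (B↔C swapped to make it positive)
  edge (8, 10)→(4, 12): d=(-4,2) right/bottom  bias=-1
  edge (4, 12)→(10, 0): d=(6,-12) top-left  bias=+0
  edge (10, 0)→(8, 10): d=(-2,10) right/bottom  bias=-1
    (4,1)@(9, 3): e=[26,6,4] → #
    (5,1)@(11, 3): e=[22,30,-16] → ·
    (4,2)@(9, 5): e=[18,18,0] → ·  [on edge]
    (3,3)@(7, 7): e=[14,6,16] → #
    (4,3)@(9, 7): e=[10,30,-4] → ·
    (3,4)@(7, 9): e=[6,18,12] → #
    (4,4)@(9, 9): e=[2,42,-8] → ·
    (2,5)@(5, 11): e=[2,6,28] → #
    (3,5)@(7, 11): e=[-2,30,8] → ·
    (2,6)@(5, 13): e=[-6,18,24] → ·
    (3,7)@(7, 15): e=[-18,54,0] → ·  [on edge]
  covered (4 px):
    · · · · · ·
    · · · · # ·
    · · · · · ·
    · · · # · ·
    · · · # · ·
    · · # · · ·
    · · · · · ·
    · · · · · ·
    · · · · · ·
    · · · · · ·
    · · · · · ·
    · · · · · ·
T3:
  2·area = 8  (B↔C swapped to make it positive)
  edge (10, 16)→(10, 20): d=(0,4) right/bottom  bias=-1
  edge (10, 20)→(8, 2): d=(-2,-18) top-left  bias=+0
  edge (8, 2)→(10, 16): d=(2,14) right/bottom  bias=-1
    (4,4)@(9, 9): e=[4,4,0] → ·  [on edge]
    (4,5)@(9, 11): e=[4,0,4] → #  [on edge]
    (5,5)@(11, 11): e=[-4,36,-24] → ·
    (4,6)@(9, 13): e=[4,-4,8] → ·
    (5,11)@(11, 23): e=[-4,12,0] → ·  [on edge]
  covered (1 px):
    · · · · · ·
    · · · · · ·
    · · · · · ·
    · · · · · ·
    · · · · · ·
    · · · · # ·
    · · · · · ·
    · · · · · ·
    · · · · · ·
    · · · · · ·
    · · · · · ·
    · · · · · ·
T4:
  2·area = 96  (B↔C swapped to make it positive)
  edge (10, 21)→(0, 14): d=(-10,-7) top-left  bias=+0
  edge (0, 14)→(8, 10): d=(8,-4) top-left  bias=+0
  edge (8, 10)→(10, 21): d=(2,11) right/bottom  bias=-1
    (3,5)@(7, 11): e=[79,4,13] → #
    (4,5)@(9, 11): e=[93,12,-9] → ·
    (1,6)@(3, 13): e=[31,4,61] → #
    (2,6)@(5, 13): e=[45,12,39] → #
    (4,6)@(9, 13): e=[73,28,-5] → ·
    (1,7)@(3, 15): e=[11,20,65] → #
    (4,7)@(9, 15): e=[53,44,-1] → ·
    (1,8)@(3, 17): e=[-9,36,69] → ·
    (2,8)@(5, 17): e=[5,44,47] → #
    (4,8)@(9, 17): e=[33,60,3] → #
    (5,8)@(11, 17): e=[47,68,-19] → ·
    (2,9)@(5, 19): e=[-15,60,51] → ·
  covered (11 px):
    · · · · · ·
    · · · · · ·
    · · · · · ·
    · · · · · ·
    · · · · · ·
    · · · # · ·
    · # # # · ·
    · # # # · ·
    · · # # # ·
    · · · · # ·
    · · · · · ·
    · · · · · ·

Final: 17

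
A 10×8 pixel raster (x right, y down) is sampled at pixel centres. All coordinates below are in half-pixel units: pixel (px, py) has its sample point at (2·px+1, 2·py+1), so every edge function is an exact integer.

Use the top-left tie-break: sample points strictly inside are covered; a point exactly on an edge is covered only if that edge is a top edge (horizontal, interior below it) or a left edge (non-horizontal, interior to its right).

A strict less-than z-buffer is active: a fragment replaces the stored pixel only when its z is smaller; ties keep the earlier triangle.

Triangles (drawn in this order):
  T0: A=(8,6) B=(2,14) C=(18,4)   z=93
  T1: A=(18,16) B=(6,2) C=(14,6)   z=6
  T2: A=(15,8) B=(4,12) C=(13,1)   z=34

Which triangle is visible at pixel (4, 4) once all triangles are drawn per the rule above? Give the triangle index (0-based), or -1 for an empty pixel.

T0:
  2·area = 68  (B↔C swapped to make it positive)
  edge (8, 6)→(18, 4): d=(10,-2) top-left  bias=+0
  edge (18, 4)→(2, 14): d=(-16,10) right/bottom  bias=-1
  edge (2, 14)→(8, 6): d=(6,-8) top-left  bias=+0
    (6,2)@(13, 5): e=[0,34,34] → X  [on edge]
    (7,2)@(15, 5): e=[4,14,50] → X
    (8,2)@(17, 5): e=[8,-6,66] → .
    (1,3)@(3, 7): e=[0,102,-34] → .  [on edge]
    (4,3)@(9, 7): e=[12,42,14] → X
    (5,3)@(11, 7): e=[16,22,30] → X
    (7,3)@(15, 7): e=[24,-18,62] → .
    (3,4)@(7, 9): e=[28,30,10] → X
    (5,4)@(11, 9): e=[36,-10,42] → .
    (6,4)@(13, 9): e=[40,-30,58] → .
    (2,5)@(5, 11): e=[44,18,6] → X
    (3,5)@(7, 11): e=[48,-2,22] → .
  covered (9 px):
    . . . . . . . . . .
    . . . . . . . . . .
    . . . . . . X X . .
    . . . . X X X . . .
    . . . X X . . . . .
    . . X . . . . . . .
    . X . . . . . . . .
    . . . . . . . . . .
T1:
  2·area = 64
  edge (18, 16)→(6, 2): d=(-12,-14) top-left  bias=+0
  edge (6, 2)→(14, 6): d=(8,4) right/bottom  bias=-1
  edge (14, 6)→(18, 16): d=(4,10) right/bottom  bias=-1
    (3,1)@(7, 3): e=[2,4,58] → X
    (4,1)@(9, 3): e=[30,-4,38] → .
    (3,2)@(7, 5): e=[-22,20,66] → .
    (4,2)@(9, 5): e=[6,12,46] → X
    (5,2)@(11, 5): e=[34,4,26] → X
    (6,2)@(13, 5): e=[62,-4,6] → .
    (4,3)@(9, 7): e=[-18,28,54] → .
    (5,3)@(11, 7): e=[10,20,34] → X
    (6,3)@(13, 7): e=[38,12,14] → X
    (7,3)@(15, 7): e=[66,4,-6] → .
    (5,4)@(11, 9): e=[-14,36,42] → .
    (6,4)@(13, 9): e=[14,28,22] → X
  covered (8 px):
    . . . . . . . . . .
    . . . X . . . . . .
    . . . . X X . . . .
    . . . . . X X . . .
    . . . . . . X X . .
    . . . . . . . X . .
    . . . . . . . . . .
    . . . . . . . . . .
T2:
  2·area = 85
  edge (15, 8)→(4, 12): d=(-11,4) right/bottom  bias=-1
  edge (4, 12)→(13, 1): d=(9,-11) top-left  bias=+0
  edge (13, 1)→(15, 8): d=(2,7) right/bottom  bias=-1
    (6,0)@(13, 1): e=[85,0,0] → .  [on edge]
    (6,1)@(13, 3): e=[63,18,4] → X
    (7,1)@(15, 3): e=[55,40,-10] → .
    (5,2)@(11, 5): e=[49,14,22] → X
    (7,2)@(15, 5): e=[33,58,-6] → .
    (4,3)@(9, 7): e=[35,10,40] → X
    (7,3)@(15, 7): e=[11,76,-2] → .
    (3,4)@(7, 9): e=[21,6,58] → X
    (6,4)@(13, 9): e=[-3,72,16] → .
    (2,5)@(5, 11): e=[7,2,76] → X
    (3,5)@(7, 11): e=[-1,24,62] → .
    (4,5)@(9, 11): e=[-9,46,48] → .
    (8,7)@(17, 15): e=[-85,170,0] → .  [on edge]
  covered (10 px):
    . . . . . . . . . .
    . . . . . . X . . .
    . . . . . X X . . .
    . . . . X X X . . .
    . . . X X X . . . .
    . . X . . . . . . .
    . . . . . . . . . .
    . . . . . . . . . .

Z-buffer (winner per pixel, '.' = empty):
  . . . . . . . . . .
  . . . 1 . . 2 . . .
  . . . . 1 1 2 0 . .
  . . . . 2 1 1 . . .
  . . . 2 2 2 1 1 . .
  . . 2 . . . . 1 . .
  . 0 . . . . . . . .
  . . . . . . . . . .

Answer: 2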